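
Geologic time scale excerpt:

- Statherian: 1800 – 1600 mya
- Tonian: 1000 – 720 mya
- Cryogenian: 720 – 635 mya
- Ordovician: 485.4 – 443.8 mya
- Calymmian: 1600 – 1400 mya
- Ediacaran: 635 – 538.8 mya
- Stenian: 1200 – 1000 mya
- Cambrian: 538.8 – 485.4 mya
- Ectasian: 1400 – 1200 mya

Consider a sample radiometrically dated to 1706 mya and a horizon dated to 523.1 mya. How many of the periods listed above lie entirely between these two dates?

1706 Ma sits inside the Statherian (1800–1600) and 523.1 Ma inside the Cambrian (538.8–485.4); neither of those is wholly between the two dates.
The listed periods lying completely between them are Calymmian, Ectasian, Stenian, Tonian, Cryogenian, Ediacaran — 6 in all.

6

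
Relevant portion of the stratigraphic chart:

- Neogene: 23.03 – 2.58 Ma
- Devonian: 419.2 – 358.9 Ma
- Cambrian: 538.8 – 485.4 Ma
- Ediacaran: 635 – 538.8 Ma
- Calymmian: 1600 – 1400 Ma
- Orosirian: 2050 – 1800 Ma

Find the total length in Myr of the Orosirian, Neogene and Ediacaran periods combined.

366.65 million years

Each duration: Orosirian = 250; Neogene = 20.45; Ediacaran = 96.2.
Sum: 250 + 20.45 + 96.2 = 366.65 Myr.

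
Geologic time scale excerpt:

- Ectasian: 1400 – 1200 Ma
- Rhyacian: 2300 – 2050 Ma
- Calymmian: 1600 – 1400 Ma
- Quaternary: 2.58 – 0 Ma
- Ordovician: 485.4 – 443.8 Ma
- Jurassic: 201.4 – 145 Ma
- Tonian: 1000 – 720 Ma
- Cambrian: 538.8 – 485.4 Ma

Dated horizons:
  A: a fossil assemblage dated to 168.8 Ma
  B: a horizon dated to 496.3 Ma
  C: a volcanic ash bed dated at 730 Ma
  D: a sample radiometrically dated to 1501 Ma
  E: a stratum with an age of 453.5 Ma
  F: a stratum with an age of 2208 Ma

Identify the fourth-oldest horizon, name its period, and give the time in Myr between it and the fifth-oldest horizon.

Sorted oldest-first by Ma: F (2208), D (1501), C (730), B (496.3), E (453.5), A (168.8).
The fourth oldest is B at 496.3 Ma, which lies in 538.8–485.4 Ma: the Cambrian.
The fifth oldest is E at 453.5 Ma; separation = |496.3 − 453.5| = 42.8 Myr.

B, in the Cambrian; 42.8 million years to E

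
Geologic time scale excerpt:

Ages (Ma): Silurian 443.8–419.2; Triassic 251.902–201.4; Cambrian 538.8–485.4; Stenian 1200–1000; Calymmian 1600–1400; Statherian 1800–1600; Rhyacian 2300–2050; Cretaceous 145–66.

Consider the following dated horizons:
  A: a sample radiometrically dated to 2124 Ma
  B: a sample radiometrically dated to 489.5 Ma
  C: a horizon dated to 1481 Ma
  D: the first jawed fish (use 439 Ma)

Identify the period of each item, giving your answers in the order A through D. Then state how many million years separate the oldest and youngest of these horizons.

A — Rhyacian; B — Cambrian; C — Calymmian; D — Silurian; span 1685 million years

Match each age against the start–end ranges in the excerpt: A = 2124 Ma → Rhyacian (2300–2050); B = 489.5 Ma → Cambrian (538.8–485.4); C = 1481 Ma → Calymmian (1600–1400); D = 439 Ma → Silurian (443.8–419.2).
The largest age is 2124 Ma and the smallest is 439 Ma; their difference is 1685 Myr.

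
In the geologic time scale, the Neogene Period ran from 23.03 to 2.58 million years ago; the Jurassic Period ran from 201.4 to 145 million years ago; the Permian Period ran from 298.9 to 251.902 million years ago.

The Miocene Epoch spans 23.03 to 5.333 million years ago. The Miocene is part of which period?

Neogene

The Miocene (23.03–5.333 Ma) lies entirely within 23.03–2.58 Ma, the Neogene Period.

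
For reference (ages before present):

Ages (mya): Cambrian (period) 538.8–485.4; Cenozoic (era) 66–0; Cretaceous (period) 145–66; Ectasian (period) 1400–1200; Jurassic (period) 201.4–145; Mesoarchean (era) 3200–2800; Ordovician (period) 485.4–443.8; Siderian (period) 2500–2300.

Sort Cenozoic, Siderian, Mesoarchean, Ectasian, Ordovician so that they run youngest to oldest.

The oldest of these is Mesoarchean (starts 3200 Ma) and the youngest is Cenozoic (ends 0 Ma).
In between, by decreasing start age: Siderian (2500), Ectasian (1400), Ordovician (485.4).
Listing youngest first means reversing that sequence.

Cenozoic, Ordovician, Ectasian, Siderian, Mesoarchean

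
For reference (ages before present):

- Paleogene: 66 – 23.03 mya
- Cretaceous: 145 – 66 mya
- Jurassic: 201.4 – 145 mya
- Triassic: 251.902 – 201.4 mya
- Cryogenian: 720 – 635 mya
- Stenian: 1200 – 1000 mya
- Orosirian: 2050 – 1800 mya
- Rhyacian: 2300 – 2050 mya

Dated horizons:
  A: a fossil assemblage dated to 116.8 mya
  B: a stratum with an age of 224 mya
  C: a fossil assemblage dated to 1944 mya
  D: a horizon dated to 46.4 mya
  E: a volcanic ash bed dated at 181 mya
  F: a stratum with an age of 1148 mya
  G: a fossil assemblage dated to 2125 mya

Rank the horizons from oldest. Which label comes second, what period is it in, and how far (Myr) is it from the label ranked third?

Sorted oldest-first by Ma: G (2125), C (1944), F (1148), B (224), E (181), A (116.8), D (46.4).
The second oldest is C at 1944 Ma, which lies in 2050–1800 Ma: the Orosirian.
The third oldest is F at 1148 Ma; separation = |1944 − 1148| = 796 Myr.

C, in the Orosirian; 796 million years to F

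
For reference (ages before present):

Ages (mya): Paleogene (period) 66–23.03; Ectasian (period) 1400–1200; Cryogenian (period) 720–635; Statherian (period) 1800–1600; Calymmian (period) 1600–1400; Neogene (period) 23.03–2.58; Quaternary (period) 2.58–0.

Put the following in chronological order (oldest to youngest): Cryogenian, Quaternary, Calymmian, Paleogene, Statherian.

Statherian, Calymmian, Cryogenian, Paleogene, Quaternary

Sorting by start age (descending Ma, since larger Ma = older): Statherian start 1800, Calymmian start 1600, Cryogenian start 720, Paleogene start 66, Quaternary start 2.58.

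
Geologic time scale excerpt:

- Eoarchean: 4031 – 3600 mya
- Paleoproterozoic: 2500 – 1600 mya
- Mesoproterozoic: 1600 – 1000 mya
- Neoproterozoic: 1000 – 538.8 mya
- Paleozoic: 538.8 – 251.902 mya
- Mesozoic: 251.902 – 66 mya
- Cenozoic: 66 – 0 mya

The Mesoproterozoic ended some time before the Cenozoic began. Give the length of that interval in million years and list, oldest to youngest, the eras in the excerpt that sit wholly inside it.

934 million years; Neoproterozoic, Paleozoic, Mesozoic

End of Mesoproterozoic = 1000 Ma; start of Cenozoic = 66 Ma.
Gap = 1000 − 66 = 934 Myr.
Eras wholly inside 1000–66 Ma: Neoproterozoic (1000–538.8), Paleozoic (538.8–251.902), Mesozoic (251.902–66).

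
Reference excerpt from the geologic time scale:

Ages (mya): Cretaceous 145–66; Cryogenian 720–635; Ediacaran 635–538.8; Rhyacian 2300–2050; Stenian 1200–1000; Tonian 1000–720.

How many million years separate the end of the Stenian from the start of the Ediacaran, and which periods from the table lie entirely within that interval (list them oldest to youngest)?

365 million years; Tonian, Cryogenian

The Stenian closes at 1000 Ma and the Ediacaran opens at 635 Ma, so the interval is 1000 − 635 = 365 Myr.
A period fits inside if it starts at or after 1000 Ma and ends at or before 635 Ma; oldest first that gives Tonian, Cryogenian.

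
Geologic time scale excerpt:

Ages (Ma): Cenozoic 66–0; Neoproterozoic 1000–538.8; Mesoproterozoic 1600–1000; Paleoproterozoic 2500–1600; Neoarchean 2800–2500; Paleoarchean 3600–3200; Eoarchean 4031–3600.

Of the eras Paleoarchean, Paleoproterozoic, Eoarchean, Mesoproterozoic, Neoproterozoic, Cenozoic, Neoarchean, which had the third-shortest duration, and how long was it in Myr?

Paleoarchean, 400 million years

Durations: Paleoarchean 400; Paleoproterozoic 900; Eoarchean 431; Mesoproterozoic 600; Neoproterozoic 461.2; Cenozoic 66; Neoarchean 300 Myr.
Sorted shortest-first: Cenozoic (66), Neoarchean (300), Paleoarchean (400), Eoarchean (431), Neoproterozoic (461.2), Mesoproterozoic (600), Paleoproterozoic (900).
The third shortest is Paleoarchean at 400 Myr.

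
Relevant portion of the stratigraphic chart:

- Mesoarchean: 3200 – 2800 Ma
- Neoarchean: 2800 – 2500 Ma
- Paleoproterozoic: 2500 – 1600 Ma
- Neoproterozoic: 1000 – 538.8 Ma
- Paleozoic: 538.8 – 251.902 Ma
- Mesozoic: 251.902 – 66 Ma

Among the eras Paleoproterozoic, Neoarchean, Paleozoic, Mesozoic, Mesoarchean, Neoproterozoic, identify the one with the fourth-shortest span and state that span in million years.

Mesoarchean, 400 million years

Start − end for each: Paleoproterozoic 2500 − 1600 = 900; Neoarchean 2800 − 2500 = 300; Paleozoic 538.8 − 251.902 = 286.898; Mesozoic 251.902 − 66 = 185.902; Mesoarchean 3200 − 2800 = 400; Neoproterozoic 1000 − 538.8 = 461.2.
Ranking these from shortest: Mesozoic < Paleozoic < Neoarchean < Mesoarchean < Neoproterozoic < Paleoproterozoic.
Position 4 in that ranking is Mesoarchean, which lasted 400 Myr.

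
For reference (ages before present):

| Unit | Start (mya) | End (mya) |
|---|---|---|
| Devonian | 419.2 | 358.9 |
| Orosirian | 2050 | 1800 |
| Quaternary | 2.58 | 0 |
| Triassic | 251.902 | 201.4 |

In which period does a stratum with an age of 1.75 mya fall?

1.75 Ma lies between 2.58 and 0 Ma, so it falls in the Quaternary.

Quaternary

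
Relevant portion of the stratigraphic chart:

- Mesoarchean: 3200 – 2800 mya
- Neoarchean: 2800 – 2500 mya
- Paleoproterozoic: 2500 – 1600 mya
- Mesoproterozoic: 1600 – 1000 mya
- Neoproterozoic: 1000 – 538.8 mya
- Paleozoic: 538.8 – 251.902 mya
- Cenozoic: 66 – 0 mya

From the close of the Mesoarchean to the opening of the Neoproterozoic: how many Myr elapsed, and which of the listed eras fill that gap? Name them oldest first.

1800 million years; Neoarchean, Paleoproterozoic, Mesoproterozoic

End of Mesoarchean = 2800 Ma; start of Neoproterozoic = 1000 Ma.
Gap = 2800 − 1000 = 1800 Myr.
Eras wholly inside 2800–1000 Ma: Neoarchean (2800–2500), Paleoproterozoic (2500–1600), Mesoproterozoic (1600–1000).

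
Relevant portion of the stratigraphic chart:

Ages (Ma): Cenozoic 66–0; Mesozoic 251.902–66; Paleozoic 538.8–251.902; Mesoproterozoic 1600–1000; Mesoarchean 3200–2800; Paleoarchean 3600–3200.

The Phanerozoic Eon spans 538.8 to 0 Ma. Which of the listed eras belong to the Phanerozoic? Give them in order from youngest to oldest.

Cenozoic, Mesozoic, Paleozoic

Eras with both bounds inside 538.8–0 Ma: Cenozoic (66–0), Mesozoic (251.902–66), Paleozoic (538.8–251.902).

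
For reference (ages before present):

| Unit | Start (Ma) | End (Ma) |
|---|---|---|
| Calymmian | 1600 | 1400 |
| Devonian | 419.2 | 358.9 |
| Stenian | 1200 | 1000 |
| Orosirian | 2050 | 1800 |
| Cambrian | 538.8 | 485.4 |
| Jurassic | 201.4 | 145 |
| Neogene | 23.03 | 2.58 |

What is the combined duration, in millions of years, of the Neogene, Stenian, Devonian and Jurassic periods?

337.15 million years

Each duration: Neogene = 20.45; Stenian = 200; Devonian = 60.3; Jurassic = 56.4.
Sum: 20.45 + 200 + 60.3 + 56.4 = 337.15 Myr.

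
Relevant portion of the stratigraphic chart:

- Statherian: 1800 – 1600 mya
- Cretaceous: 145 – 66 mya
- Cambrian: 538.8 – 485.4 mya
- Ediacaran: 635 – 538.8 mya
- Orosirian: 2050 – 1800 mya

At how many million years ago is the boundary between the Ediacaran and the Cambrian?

538.8 mya

The Ediacaran ends and the Cambrian begins at 538.8 mya.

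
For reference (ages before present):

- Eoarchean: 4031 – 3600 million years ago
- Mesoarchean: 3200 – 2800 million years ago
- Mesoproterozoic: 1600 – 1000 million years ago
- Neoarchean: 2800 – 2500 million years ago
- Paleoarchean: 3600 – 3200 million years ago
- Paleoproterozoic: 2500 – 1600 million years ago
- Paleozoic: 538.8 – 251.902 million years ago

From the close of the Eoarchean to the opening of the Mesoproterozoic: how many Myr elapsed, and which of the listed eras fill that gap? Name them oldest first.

End of Eoarchean = 3600 Ma; start of Mesoproterozoic = 1600 Ma.
Gap = 3600 − 1600 = 2000 Myr.
Eras wholly inside 3600–1600 Ma: Paleoarchean (3600–3200), Mesoarchean (3200–2800), Neoarchean (2800–2500), Paleoproterozoic (2500–1600).

2000 million years; Paleoarchean, Mesoarchean, Neoarchean, Paleoproterozoic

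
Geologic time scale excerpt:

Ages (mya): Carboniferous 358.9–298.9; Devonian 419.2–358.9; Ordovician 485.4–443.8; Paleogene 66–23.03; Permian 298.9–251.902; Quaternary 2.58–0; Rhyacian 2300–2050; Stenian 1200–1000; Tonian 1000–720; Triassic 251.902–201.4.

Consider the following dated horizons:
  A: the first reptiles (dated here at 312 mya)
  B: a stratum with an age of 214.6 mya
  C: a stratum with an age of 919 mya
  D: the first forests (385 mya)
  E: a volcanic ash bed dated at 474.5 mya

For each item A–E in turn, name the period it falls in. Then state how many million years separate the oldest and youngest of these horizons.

Match each age against the start–end ranges in the excerpt: A = 312 Ma → Carboniferous (358.9–298.9); B = 214.6 Ma → Triassic (251.902–201.4); C = 919 Ma → Tonian (1000–720); D = 385 Ma → Devonian (419.2–358.9); E = 474.5 Ma → Ordovician (485.4–443.8).
The largest age is 919 Ma and the smallest is 214.6 Ma; their difference is 704.4 Myr.

A — Carboniferous; B — Triassic; C — Tonian; D — Devonian; E — Ordovician; span 704.4 million years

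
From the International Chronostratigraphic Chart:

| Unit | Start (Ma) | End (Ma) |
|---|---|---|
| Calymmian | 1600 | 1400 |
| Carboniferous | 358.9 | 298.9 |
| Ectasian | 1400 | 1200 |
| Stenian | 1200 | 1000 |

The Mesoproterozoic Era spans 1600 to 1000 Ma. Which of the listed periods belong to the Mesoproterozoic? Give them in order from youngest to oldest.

Stenian, Ectasian, Calymmian

Periods with both bounds inside 1600–1000 Ma: Stenian (1200–1000), Ectasian (1400–1200), Calymmian (1600–1400).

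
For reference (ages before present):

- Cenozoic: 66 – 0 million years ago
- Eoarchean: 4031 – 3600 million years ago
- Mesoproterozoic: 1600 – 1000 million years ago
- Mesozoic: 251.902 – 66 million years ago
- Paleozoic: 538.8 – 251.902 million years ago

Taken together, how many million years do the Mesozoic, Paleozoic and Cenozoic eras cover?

538.8 million years

Duration is start − end for each: (251.902 − 66) + (538.8 − 251.902) + (66 − 0).
That is 185.902 + 286.898 + 66, which totals 538.8 million years.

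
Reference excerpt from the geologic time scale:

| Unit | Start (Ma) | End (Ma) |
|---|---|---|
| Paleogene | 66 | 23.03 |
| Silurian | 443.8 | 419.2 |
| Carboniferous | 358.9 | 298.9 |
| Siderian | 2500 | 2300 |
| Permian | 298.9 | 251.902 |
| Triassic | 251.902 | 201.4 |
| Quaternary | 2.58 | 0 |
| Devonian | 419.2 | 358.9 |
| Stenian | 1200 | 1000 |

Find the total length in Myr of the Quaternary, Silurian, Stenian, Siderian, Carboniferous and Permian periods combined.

534.178 million years

Duration is start − end for each: (2.58 − 0) + (443.8 − 419.2) + (1200 − 1000) + (2500 − 2300) + (358.9 − 298.9) + (298.9 − 251.902).
That is 2.58 + 24.6 + 200 + 200 + 60 + 46.998, which totals 534.178 million years.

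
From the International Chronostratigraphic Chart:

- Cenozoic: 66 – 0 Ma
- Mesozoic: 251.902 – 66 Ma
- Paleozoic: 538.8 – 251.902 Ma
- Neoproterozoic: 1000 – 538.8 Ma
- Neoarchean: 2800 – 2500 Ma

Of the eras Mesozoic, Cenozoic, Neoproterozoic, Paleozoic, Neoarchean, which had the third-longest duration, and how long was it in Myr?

Start − end for each: Mesozoic 251.902 − 66 = 185.902; Cenozoic 66 − 0 = 66; Neoproterozoic 1000 − 538.8 = 461.2; Paleozoic 538.8 − 251.902 = 286.898; Neoarchean 2800 − 2500 = 300.
Ranking these from longest: Neoproterozoic > Neoarchean > Paleozoic > Mesozoic > Cenozoic.
Position 3 in that ranking is Paleozoic, which lasted 286.898 Myr.

Paleozoic, 286.898 million years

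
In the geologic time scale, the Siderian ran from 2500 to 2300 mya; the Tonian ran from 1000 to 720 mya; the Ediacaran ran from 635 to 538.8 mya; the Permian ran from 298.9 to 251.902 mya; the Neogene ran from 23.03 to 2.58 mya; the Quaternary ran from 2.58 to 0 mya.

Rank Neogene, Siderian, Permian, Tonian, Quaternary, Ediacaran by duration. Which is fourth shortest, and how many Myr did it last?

Start − end for each: Neogene 23.03 − 2.58 = 20.45; Siderian 2500 − 2300 = 200; Permian 298.9 − 251.902 = 46.998; Tonian 1000 − 720 = 280; Quaternary 2.58 − 0 = 2.58; Ediacaran 635 − 538.8 = 96.2.
Ranking these from shortest: Quaternary < Neogene < Permian < Ediacaran < Siderian < Tonian.
Position 4 in that ranking is Ediacaran, which lasted 96.2 Myr.

Ediacaran, 96.2 million years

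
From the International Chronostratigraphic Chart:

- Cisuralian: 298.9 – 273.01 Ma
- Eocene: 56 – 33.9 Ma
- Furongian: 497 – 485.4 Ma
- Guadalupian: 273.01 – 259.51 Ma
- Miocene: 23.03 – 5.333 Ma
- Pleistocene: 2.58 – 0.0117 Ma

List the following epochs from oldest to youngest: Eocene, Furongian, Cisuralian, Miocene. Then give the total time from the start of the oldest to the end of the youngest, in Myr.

Furongian → Cisuralian → Eocene → Miocene; total span 491.667 Myr

Start ages (Ma): Furongian 497, Cisuralian 298.9, Eocene 56, Miocene 23.03.
Ordered oldest to youngest: Furongian, Cisuralian, Eocene, Miocene.
Span = 497 − 5.333 = 491.667 Myr.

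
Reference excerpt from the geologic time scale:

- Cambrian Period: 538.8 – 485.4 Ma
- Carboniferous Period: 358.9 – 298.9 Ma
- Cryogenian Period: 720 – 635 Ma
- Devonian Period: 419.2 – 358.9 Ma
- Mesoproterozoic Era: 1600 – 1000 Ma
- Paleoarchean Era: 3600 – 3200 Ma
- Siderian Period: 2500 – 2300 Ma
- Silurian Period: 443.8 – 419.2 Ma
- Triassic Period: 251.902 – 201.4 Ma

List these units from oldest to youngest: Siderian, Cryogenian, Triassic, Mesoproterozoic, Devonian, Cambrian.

Read off each span (Ma): Siderian 2500–2300; Cryogenian 720–635; Triassic 251.902–201.4; Mesoproterozoic 1600–1000; Devonian 419.2–358.9; Cambrian 538.8–485.4.
Larger Ma is older, so oldest→youngest is Siderian, Mesoproterozoic, Cryogenian, Cambrian, Devonian, Triassic.

Siderian, Mesoproterozoic, Cryogenian, Cambrian, Devonian, Triassic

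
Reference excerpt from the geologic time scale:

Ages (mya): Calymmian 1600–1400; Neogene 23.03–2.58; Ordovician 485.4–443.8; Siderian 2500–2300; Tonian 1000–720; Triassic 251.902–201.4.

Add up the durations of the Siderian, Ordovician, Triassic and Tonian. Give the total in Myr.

572.102 million years

Duration is start − end for each: (2500 − 2300) + (485.4 − 443.8) + (251.902 − 201.4) + (1000 − 720).
That is 200 + 41.6 + 50.502 + 280, which totals 572.102 million years.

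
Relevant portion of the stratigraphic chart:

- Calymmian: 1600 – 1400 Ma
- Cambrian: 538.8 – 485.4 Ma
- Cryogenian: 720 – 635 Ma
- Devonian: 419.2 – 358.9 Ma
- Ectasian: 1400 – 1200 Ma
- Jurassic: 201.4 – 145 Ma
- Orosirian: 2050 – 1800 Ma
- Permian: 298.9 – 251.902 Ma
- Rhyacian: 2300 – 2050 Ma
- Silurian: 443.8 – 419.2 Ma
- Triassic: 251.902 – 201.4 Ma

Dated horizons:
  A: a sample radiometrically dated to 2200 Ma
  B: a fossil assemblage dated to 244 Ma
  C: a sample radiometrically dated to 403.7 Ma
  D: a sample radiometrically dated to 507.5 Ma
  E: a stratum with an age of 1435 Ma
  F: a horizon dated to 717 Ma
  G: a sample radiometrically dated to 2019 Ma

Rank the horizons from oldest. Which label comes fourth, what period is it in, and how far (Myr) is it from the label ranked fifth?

Sorted oldest-first by Ma: A (2200), G (2019), E (1435), F (717), D (507.5), C (403.7), B (244).
The fourth oldest is F at 717 Ma, which lies in 720–635 Ma: the Cryogenian.
The fifth oldest is D at 507.5 Ma; separation = |717 − 507.5| = 209.5 Myr.

F, in the Cryogenian; 209.5 million years to D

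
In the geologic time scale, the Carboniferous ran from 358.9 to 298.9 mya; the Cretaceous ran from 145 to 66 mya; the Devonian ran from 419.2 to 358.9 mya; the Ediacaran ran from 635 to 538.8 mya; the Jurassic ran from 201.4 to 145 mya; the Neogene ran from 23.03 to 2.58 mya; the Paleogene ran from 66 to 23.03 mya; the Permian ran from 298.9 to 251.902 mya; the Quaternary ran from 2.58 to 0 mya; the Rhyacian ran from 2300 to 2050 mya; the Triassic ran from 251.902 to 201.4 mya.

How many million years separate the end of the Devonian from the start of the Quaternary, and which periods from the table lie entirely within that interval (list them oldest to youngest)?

The Devonian closes at 358.9 Ma and the Quaternary opens at 2.58 Ma, so the interval is 358.9 − 2.58 = 356.32 Myr.
A period fits inside if it starts at or after 358.9 Ma and ends at or before 2.58 Ma; oldest first that gives Carboniferous, Permian, Triassic, Jurassic, Cretaceous, Paleogene, Neogene.

356.32 million years; Carboniferous, Permian, Triassic, Jurassic, Cretaceous, Paleogene, Neogene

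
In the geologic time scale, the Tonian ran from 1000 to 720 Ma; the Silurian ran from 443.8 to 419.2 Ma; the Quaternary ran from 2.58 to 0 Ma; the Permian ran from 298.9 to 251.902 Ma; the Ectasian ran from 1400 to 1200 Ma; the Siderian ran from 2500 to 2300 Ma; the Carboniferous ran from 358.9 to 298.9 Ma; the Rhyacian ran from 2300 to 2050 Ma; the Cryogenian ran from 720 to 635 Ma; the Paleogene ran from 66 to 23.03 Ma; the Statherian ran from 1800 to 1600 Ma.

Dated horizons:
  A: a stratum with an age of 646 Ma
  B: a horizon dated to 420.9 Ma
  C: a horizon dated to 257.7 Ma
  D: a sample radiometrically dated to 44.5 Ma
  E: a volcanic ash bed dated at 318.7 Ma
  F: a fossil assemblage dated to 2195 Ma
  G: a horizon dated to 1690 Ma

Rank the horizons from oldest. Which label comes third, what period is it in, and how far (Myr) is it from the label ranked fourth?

Larger Ma means older, so oldest first: F 2195 > G 1690 > A 646 > B 420.9 > E 318.7 > C 257.7 > D 44.5.
Counting 3 along gives A (646 Ma); the excerpt puts that inside the Cryogenian, 720–635 Ma.
Next in line is B (420.9 Ma), and 646 − 420.9 = 225.1 Myr.

A, in the Cryogenian; 225.1 million years to B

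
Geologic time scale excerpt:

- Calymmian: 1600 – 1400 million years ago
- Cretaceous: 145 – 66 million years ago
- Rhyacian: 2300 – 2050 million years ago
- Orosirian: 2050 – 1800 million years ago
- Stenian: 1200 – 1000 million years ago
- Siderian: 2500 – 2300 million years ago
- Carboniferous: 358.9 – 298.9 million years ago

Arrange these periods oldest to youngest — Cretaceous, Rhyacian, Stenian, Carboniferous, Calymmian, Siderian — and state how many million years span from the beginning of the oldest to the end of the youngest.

Siderian → Rhyacian → Calymmian → Stenian → Carboniferous → Cretaceous; total span 2434 Myr

From the excerpt: Cretaceous 145–66; Rhyacian 2300–2050; Stenian 1200–1000; Carboniferous 358.9–298.9; Calymmian 1600–1400; Siderian 2500–2300 (Ma).
Larger Ma is earlier, so the oldest is Siderian and the youngest is Cretaceous; oldest to youngest: Siderian, Rhyacian, Calymmian, Stenian, Carboniferous, Cretaceous.
Oldest start 2500 minus youngest end 66 gives 2434 Myr overall.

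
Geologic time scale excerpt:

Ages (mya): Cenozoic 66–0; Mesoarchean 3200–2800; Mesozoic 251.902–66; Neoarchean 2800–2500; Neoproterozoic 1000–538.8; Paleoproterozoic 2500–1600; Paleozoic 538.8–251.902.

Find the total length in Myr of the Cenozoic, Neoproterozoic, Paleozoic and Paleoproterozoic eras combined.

1714.098 million years

Duration is start − end for each: (66 − 0) + (1000 − 538.8) + (538.8 − 251.902) + (2500 − 1600).
That is 66 + 461.2 + 286.898 + 900, which totals 1714.098 million years.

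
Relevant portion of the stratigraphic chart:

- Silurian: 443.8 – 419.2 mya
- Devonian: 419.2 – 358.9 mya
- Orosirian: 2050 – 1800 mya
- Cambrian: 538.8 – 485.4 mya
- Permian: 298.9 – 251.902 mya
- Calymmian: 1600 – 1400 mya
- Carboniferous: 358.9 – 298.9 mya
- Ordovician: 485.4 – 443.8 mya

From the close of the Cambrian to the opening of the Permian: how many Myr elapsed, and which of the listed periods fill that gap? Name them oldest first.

186.5 million years; Ordovician, Silurian, Devonian, Carboniferous

The Cambrian closes at 485.4 Ma and the Permian opens at 298.9 Ma, so the interval is 485.4 − 298.9 = 186.5 Myr.
A period fits inside if it starts at or after 485.4 Ma and ends at or before 298.9 Ma; oldest first that gives Ordovician, Silurian, Devonian, Carboniferous.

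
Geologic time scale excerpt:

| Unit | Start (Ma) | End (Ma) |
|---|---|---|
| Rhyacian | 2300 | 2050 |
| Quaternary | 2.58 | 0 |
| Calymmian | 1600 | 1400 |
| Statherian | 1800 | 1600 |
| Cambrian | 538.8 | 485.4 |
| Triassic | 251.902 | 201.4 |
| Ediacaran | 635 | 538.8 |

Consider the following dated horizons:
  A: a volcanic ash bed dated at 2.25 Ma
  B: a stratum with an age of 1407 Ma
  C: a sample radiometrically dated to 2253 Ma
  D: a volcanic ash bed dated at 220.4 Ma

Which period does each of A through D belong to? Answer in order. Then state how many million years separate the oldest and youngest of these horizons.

Match each age against the start–end ranges in the excerpt: A = 2.25 Ma → Quaternary (2.58–0); B = 1407 Ma → Calymmian (1600–1400); C = 2253 Ma → Rhyacian (2300–2050); D = 220.4 Ma → Triassic (251.902–201.4).
The largest age is 2253 Ma and the smallest is 2.25 Ma; their difference is 2250.75 Myr.

A — Quaternary; B — Calymmian; C — Rhyacian; D — Triassic; span 2250.75 million years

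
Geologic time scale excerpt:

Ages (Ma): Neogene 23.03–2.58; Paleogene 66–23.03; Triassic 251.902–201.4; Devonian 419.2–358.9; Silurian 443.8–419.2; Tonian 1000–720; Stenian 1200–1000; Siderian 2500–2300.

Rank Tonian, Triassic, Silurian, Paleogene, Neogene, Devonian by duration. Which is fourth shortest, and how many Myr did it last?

Triassic, 50.502 million years

Durations: Tonian 280; Triassic 50.502; Silurian 24.6; Paleogene 42.97; Neogene 20.45; Devonian 60.3 Myr.
Sorted shortest-first: Neogene (20.45), Silurian (24.6), Paleogene (42.97), Triassic (50.502), Devonian (60.3), Tonian (280).
The fourth shortest is Triassic at 50.502 Myr.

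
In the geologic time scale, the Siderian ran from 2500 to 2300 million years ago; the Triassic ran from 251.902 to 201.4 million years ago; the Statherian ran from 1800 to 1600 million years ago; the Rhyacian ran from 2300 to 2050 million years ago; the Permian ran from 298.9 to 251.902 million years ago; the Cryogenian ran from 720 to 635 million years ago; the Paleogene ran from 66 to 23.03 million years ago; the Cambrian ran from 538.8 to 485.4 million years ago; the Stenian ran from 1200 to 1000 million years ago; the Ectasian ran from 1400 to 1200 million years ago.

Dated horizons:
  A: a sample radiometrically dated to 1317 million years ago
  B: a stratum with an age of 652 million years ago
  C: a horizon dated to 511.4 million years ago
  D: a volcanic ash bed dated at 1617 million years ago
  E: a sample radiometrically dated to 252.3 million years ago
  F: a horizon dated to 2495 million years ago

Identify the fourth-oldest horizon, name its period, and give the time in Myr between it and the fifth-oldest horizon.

B, in the Cryogenian; 140.6 million years to C

Larger Ma means older, so oldest first: F 2495 > D 1617 > A 1317 > B 652 > C 511.4 > E 252.3.
Counting 4 along gives B (652 Ma); the excerpt puts that inside the Cryogenian, 720–635 Ma.
Next in line is C (511.4 Ma), and 652 − 511.4 = 140.6 Myr.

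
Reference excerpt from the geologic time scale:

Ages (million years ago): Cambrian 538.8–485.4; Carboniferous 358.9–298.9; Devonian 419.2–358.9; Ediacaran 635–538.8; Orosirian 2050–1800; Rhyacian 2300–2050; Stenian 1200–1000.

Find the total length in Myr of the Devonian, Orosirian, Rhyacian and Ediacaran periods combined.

656.5 million years

Each duration: Devonian = 60.3; Orosirian = 250; Rhyacian = 250; Ediacaran = 96.2.
Sum: 60.3 + 250 + 250 + 96.2 = 656.5 Myr.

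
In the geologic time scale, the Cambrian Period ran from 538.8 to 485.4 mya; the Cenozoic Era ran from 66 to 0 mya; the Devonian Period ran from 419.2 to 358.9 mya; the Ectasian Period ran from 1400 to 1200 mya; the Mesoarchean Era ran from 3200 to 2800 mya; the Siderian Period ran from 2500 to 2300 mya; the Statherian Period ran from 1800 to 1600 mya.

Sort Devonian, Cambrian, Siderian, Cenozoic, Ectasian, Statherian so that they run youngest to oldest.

Cenozoic, Devonian, Cambrian, Ectasian, Statherian, Siderian

The oldest of these is Siderian (starts 2500 Ma) and the youngest is Cenozoic (ends 0 Ma).
In between, by decreasing start age: Statherian (1800), Ectasian (1400), Cambrian (538.8), Devonian (419.2).
Listing youngest first means reversing that sequence.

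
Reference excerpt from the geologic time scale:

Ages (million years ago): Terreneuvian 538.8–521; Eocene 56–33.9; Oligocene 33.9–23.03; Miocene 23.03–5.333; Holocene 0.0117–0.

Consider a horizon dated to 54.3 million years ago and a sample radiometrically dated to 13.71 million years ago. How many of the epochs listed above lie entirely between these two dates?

1

The older date is 54.3 Ma and the younger is 13.71 Ma.
Epochs with start < 54.3 and end > 13.71 Ma: Oligocene (33.9–23.03).
That is 1 complete epoch.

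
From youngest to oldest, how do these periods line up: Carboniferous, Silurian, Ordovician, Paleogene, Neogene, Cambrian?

Group by era (each group listed oldest first) — Paleozoic: Cambrian, Ordovician, Silurian, Carboniferous; Cenozoic: Paleogene, Neogene. The eras run Paleozoic → Mesozoic → Cenozoic. Concatenating the groups in that era order and then reversing gives youngest to oldest.

Neogene, then Paleogene, then Carboniferous, then Silurian, then Ordovician, then Cambrian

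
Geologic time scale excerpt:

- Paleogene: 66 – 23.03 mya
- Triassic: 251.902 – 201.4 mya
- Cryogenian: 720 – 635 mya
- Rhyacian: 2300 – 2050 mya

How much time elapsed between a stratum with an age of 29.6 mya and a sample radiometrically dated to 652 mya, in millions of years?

652 − 29.6 = 622.4 million years.

622.4 million years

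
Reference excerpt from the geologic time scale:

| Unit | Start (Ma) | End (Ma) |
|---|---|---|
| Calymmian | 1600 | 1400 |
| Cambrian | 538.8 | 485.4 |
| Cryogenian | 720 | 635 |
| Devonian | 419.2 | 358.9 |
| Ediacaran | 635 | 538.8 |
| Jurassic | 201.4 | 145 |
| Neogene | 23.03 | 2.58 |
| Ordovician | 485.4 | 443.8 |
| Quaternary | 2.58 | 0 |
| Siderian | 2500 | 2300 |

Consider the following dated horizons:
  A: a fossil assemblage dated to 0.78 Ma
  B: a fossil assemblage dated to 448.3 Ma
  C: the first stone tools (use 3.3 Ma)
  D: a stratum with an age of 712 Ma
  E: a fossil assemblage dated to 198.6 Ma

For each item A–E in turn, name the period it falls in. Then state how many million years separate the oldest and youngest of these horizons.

A: 0.78 Ma lies in 2.58–0 Ma, so Quaternary.
B: 448.3 Ma lies in 485.4–443.8 Ma, so Ordovician.
C: 3.3 Ma lies in 23.03–2.58 Ma, so Neogene.
D: 712 Ma lies in 720–635 Ma, so Cryogenian.
E: 198.6 Ma lies in 201.4–145 Ma, so Jurassic.
Oldest = 712 Ma, youngest = 0.78 Ma → span 711.22 Myr.

A — Quaternary; B — Ordovician; C — Neogene; D — Cryogenian; E — Jurassic; span 711.22 million years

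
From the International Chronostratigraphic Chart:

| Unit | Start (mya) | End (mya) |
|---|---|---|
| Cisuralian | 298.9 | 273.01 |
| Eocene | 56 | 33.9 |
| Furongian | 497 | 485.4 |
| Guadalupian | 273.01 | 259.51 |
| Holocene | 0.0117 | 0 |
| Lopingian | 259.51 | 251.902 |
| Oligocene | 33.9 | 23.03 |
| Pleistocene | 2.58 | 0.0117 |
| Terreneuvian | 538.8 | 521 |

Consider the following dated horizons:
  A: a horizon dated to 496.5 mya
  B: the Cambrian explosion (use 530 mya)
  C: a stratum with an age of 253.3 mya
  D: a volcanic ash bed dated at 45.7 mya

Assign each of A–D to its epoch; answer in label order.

A — Furongian; B — Terreneuvian; C — Lopingian; D — Eocene

Match each age against the start–end ranges in the excerpt: A = 496.5 Ma → Furongian (497–485.4); B = 530 Ma → Terreneuvian (538.8–521); C = 253.3 Ma → Lopingian (259.51–251.902); D = 45.7 Ma → Eocene (56–33.9).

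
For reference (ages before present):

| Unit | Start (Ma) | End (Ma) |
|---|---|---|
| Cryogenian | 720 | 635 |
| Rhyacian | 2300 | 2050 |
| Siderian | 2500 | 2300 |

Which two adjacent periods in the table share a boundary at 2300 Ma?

Siderian and Rhyacian

The Siderian ends at 2300 Ma and the Rhyacian begins at 2300 Ma, so they share that boundary.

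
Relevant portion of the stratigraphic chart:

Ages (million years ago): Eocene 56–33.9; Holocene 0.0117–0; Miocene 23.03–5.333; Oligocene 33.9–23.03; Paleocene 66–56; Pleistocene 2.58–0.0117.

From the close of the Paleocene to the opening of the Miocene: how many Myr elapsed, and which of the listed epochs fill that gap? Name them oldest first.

The Paleocene closes at 56 Ma and the Miocene opens at 23.03 Ma, so the interval is 56 − 23.03 = 32.97 Myr.
An epoch fits inside if it starts at or after 56 Ma and ends at or before 23.03 Ma; oldest first that gives Eocene, Oligocene.

32.97 million years; Eocene, Oligocene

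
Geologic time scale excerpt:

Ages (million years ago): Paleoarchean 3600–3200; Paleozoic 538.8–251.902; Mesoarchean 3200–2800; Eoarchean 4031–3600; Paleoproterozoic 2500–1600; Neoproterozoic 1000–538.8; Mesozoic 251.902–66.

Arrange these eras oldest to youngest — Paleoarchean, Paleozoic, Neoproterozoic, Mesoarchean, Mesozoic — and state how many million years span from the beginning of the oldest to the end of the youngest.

Start ages (Ma): Paleoarchean 3600, Mesoarchean 3200, Neoproterozoic 1000, Paleozoic 538.8, Mesozoic 251.902.
Ordered oldest to youngest: Paleoarchean, Mesoarchean, Neoproterozoic, Paleozoic, Mesozoic.
Span = 3600 − 66 = 3534 Myr.

Paleoarchean → Mesoarchean → Neoproterozoic → Paleozoic → Mesozoic; total span 3534 Myr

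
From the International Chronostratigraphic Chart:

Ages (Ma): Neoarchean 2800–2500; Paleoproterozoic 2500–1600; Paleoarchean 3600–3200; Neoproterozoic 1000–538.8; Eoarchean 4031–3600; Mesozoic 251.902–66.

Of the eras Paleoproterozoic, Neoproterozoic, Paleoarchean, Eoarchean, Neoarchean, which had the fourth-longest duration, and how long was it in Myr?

Paleoarchean, 400 million years

Durations: Paleoproterozoic 900; Neoproterozoic 461.2; Paleoarchean 400; Eoarchean 431; Neoarchean 300 Myr.
Sorted longest-first: Paleoproterozoic (900), Neoproterozoic (461.2), Eoarchean (431), Paleoarchean (400), Neoarchean (300).
The fourth longest is Paleoarchean at 400 Myr.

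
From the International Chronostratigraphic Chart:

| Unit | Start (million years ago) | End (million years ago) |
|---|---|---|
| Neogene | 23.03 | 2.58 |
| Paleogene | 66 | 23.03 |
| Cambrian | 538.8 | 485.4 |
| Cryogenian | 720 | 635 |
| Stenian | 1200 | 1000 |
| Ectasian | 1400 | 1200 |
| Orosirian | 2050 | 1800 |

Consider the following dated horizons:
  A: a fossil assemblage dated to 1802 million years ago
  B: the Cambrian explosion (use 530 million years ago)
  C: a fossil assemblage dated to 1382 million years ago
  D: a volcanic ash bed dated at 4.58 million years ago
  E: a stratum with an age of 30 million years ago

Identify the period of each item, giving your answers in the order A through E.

A: 1802 Ma lies in 2050–1800 Ma, so Orosirian.
B: 530 Ma lies in 538.8–485.4 Ma, so Cambrian.
C: 1382 Ma lies in 1400–1200 Ma, so Ectasian.
D: 4.58 Ma lies in 23.03–2.58 Ma, so Neogene.
E: 30 Ma lies in 66–23.03 Ma, so Paleogene.

A — Orosirian; B — Cambrian; C — Ectasian; D — Neogene; E — Paleogene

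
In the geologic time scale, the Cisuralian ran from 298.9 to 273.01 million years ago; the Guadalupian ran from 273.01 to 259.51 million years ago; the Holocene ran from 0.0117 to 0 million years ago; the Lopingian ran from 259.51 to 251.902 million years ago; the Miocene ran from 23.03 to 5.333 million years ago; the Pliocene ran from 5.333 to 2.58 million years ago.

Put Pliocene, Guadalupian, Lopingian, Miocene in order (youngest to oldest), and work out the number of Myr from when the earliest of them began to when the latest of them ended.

Pliocene, Miocene, Lopingian, Guadalupian; total span 270.43 Myr

Start ages (Ma): Guadalupian 273.01, Lopingian 259.51, Miocene 23.03, Pliocene 5.333.
Ordered youngest to oldest: Pliocene, Miocene, Lopingian, Guadalupian.
Span = 273.01 − 2.58 = 270.43 Myr.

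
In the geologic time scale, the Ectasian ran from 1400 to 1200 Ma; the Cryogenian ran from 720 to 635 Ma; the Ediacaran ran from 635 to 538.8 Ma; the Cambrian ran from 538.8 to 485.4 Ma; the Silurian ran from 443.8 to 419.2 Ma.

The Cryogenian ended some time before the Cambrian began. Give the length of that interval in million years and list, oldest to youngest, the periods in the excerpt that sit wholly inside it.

96.2 million years; Ediacaran

The Cryogenian closes at 635 Ma and the Cambrian opens at 538.8 Ma, so the interval is 635 − 538.8 = 96.2 Myr.
A period fits inside if it starts at or after 635 Ma and ends at or before 538.8 Ma; oldest first that gives Ediacaran.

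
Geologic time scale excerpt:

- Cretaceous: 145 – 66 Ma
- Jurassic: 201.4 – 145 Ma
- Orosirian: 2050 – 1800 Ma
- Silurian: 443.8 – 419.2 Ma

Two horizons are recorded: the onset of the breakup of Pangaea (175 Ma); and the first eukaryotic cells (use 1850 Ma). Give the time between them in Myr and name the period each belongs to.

1675 million years apart; the first in the Jurassic, the second in the Orosirian

Elapsed time: 1850 − 175 = 1675 Myr.
175 Ma lies within 201.4–145 Ma: Jurassic.
1850 Ma lies within 2050–1800 Ma: Orosirian.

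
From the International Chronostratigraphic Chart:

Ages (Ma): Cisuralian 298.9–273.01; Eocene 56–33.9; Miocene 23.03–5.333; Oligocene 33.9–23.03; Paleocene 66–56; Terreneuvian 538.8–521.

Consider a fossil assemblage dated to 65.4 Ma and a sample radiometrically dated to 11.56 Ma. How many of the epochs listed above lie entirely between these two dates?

The older date is 65.4 Ma and the younger is 11.56 Ma.
Epochs with start < 65.4 and end > 11.56 Ma: Eocene (56–33.9), Oligocene (33.9–23.03).
That is 2 complete epochs.

2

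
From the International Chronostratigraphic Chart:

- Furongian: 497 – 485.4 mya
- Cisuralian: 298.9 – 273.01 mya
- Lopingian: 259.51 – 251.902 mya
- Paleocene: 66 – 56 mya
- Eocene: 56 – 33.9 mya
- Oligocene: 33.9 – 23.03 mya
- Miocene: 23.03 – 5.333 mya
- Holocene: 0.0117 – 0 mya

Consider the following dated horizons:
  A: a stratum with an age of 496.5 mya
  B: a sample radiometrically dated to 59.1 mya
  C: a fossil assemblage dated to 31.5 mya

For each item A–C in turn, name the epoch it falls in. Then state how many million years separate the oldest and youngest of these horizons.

Match each age against the start–end ranges in the excerpt: A = 496.5 Ma → Furongian (497–485.4); B = 59.1 Ma → Paleocene (66–56); C = 31.5 Ma → Oligocene (33.9–23.03).
The largest age is 496.5 Ma and the smallest is 31.5 Ma; their difference is 465 Myr.

A — Furongian; B — Paleocene; C — Oligocene; span 465 million years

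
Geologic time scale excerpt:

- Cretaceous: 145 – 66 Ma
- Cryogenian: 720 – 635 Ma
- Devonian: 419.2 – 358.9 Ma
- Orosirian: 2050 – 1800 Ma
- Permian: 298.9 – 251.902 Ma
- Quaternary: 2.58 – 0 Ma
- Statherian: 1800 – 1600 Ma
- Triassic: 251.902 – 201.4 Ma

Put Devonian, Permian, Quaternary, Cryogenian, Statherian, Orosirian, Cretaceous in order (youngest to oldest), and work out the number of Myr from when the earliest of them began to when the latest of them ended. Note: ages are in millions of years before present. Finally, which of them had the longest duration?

Start ages (Ma): Orosirian 2050, Statherian 1800, Cryogenian 720, Devonian 419.2, Permian 298.9, Cretaceous 145, Quaternary 2.58.
Ordered youngest to oldest: Quaternary, Cretaceous, Permian, Devonian, Cryogenian, Statherian, Orosirian.
Span = 2050 − 0 = 2050 Myr.
Durations: Devonian 60.3, Statherian 200, Cryogenian 85, Quaternary 2.58, Cretaceous 79, Permian 46.998, Orosirian 250 → longest is Orosirian (250 Myr).

Quaternary → Cretaceous → Permian → Devonian → Cryogenian → Statherian → Orosirian; total span 2050 Myr; longest is Orosirian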